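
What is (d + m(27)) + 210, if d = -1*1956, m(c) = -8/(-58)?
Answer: -50630/29 ≈ -1745.9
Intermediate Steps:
m(c) = 4/29 (m(c) = -8*(-1/58) = 4/29)
d = -1956
(d + m(27)) + 210 = (-1956 + 4/29) + 210 = -56720/29 + 210 = -50630/29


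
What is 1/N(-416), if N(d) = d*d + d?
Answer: 1/172640 ≈ 5.7924e-6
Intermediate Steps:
N(d) = d + d**2 (N(d) = d**2 + d = d + d**2)
1/N(-416) = 1/(-416*(1 - 416)) = 1/(-416*(-415)) = 1/172640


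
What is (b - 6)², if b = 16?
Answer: 100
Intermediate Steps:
(b - 6)² = (16 - 6)² = 10² = 100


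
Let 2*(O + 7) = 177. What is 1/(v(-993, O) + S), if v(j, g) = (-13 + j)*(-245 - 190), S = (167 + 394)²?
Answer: 1/752331 ≈ 1.3292e-6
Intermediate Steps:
S = 314721 (S = 561² = 314721)
O = 163/2 (O = -7 + (½)*177 = -7 + 177/2 = 163/2 ≈ 81.500)
v(j, g) = 5655 - 435*j (v(j, g) = (-13 + j)*(-435) = 5655 - 435*j)
1/(v(-993, O) + S) = 1/((5655 - 435*(-993)) + 314721) = 1/((5655 + 431955) + 314721) = 1/(437610 + 314721) = 1/752331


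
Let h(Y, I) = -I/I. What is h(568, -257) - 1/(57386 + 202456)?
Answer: -259843/259842 ≈ -1.0000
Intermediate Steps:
h(Y, I) = -1 (h(Y, I) = -1*1 = -1)
h(568, -257) - 1/(57386 + 202456) = -1 - 1/(57386 + 202456) = -1 - 1/259842 = -259843/259842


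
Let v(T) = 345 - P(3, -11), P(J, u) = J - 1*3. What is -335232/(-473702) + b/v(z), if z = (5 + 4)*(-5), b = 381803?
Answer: 90488249873/81713595 ≈ 1107.4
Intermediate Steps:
z = -45 (z = 9*(-5) = -45)
P(J, u) = -3 + J (P(J, u) = J - 3 = -3 + J)
v(T) = 345 (v(T) = 345 - (-3 + 3) = 345 - 1*0 = 345 + 0 = 345)
-335232/(-473702) + b/v(z) = -335232/(-473702) + 381803/345 = -335232*(-1/473702) + 381803*(1/345) = 167616/236851 + 381803/345 = 90488249873/81713595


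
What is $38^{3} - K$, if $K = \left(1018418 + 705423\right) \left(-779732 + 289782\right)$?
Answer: $844595952822$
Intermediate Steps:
$K = -844595897950$ ($K = 1723841 \left(-489950\right) = -844595897950$)
$38^{3} - K = 38^{3} - -844595897950 = 54872 + 844595897950 = 844595952822$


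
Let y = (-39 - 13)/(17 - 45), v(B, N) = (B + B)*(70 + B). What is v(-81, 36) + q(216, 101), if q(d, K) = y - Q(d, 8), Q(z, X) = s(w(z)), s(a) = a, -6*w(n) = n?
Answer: 12739/7 ≈ 1819.9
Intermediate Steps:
w(n) = -n/6
v(B, N) = 2*B*(70 + B) (v(B, N) = (2*B)*(70 + B) = 2*B*(70 + B))
Q(z, X) = -z/6
y = 13/7 (y = -52/(-28) = -52*(-1/28) = 13/7 ≈ 1.8571)
q(d, K) = 13/7 + d/6 (q(d, K) = 13/7 - (-1)*d/6 = 13/7 + d/6)
v(-81, 36) + q(216, 101) = 2*(-81)*(70 - 81) + (13/7 + (1/6)*216) = 2*(-81)*(-11) + (13/7 + 36) = 1782 + 265/7 = 12739/7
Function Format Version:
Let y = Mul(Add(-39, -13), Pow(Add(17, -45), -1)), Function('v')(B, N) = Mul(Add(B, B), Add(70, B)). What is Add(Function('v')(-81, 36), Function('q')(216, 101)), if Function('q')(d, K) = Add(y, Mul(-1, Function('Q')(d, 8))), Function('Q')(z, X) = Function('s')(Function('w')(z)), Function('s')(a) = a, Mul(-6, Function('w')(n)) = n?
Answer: Rational(12739, 7) ≈ 1819.9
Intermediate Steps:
Function('w')(n) = Mul(Rational(-1, 6), n)
Function('v')(B, N) = Mul(2, B, Add(70, B)) (Function('v')(B, N) = Mul(Mul(2, B), Add(70, B)) = Mul(2, B, Add(70, B)))
Function('Q')(z, X) = Mul(Rational(-1, 6), z)
y = Rational(13, 7) (y = Mul(-52, Pow(-28, -1)) = Mul(-52, Rational(-1, 28)) = Rational(13, 7) ≈ 1.8571)
Function('q')(d, K) = Add(Rational(13, 7), Mul(Rational(1, 6), d)) (Function('q')(d, K) = Add(Rational(13, 7), Mul(-1, Mul(Rational(-1, 6), d))) = Add(Rational(13, 7), Mul(Rational(1, 6), d)))
Add(Function('v')(-81, 36), Function('q')(216, 101)) = Add(Mul(2, -81, Add(70, -81)), Add(Rational(13, 7), Mul(Rational(1, 6), 216))) = Add(Mul(2, -81, -11), Add(Rational(13, 7), 36)) = Add(1782, Rational(265, 7)) = Rational(12739, 7)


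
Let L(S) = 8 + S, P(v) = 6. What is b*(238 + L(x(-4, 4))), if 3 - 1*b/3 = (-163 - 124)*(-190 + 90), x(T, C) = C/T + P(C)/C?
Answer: -42442863/2 ≈ -2.1221e+7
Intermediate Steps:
x(T, C) = 6/C + C/T (x(T, C) = C/T + 6/C = 6/C + C/T)
b = -86091 (b = 9 - 3*(-163 - 124)*(-190 + 90) = 9 - (-861)*(-100) = 9 - 3*28700 = 9 - 86100 = -86091)
b*(238 + L(x(-4, 4))) = -86091*(238 + (8 + (6/4 + 4/(-4)))) = -86091*(238 + (8 + (6*(¼) + 4*(-¼)))) = -86091*(238 + (8 + (3/2 - 1))) = -86091*(238 + (8 + ½)) = -86091*(238 + 17/2) = -86091*493/2 = -42442863/2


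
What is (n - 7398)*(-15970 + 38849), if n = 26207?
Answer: 430331111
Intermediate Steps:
(n - 7398)*(-15970 + 38849) = (26207 - 7398)*(-15970 + 38849) = 18809*22879 = 430331111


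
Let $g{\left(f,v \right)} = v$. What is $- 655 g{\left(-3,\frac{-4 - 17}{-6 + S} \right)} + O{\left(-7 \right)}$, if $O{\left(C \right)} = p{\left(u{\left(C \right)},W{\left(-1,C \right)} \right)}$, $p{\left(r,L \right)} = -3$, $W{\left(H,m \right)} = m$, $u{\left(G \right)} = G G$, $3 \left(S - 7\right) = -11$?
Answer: $- \frac{41289}{8} \approx -5161.1$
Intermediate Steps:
$S = \frac{10}{3}$ ($S = 7 + \frac{1}{3} \left(-11\right) = 7 - \frac{11}{3} = \frac{10}{3} \approx 3.3333$)
$u{\left(G \right)} = G^{2}$
$O{\left(C \right)} = -3$
$- 655 g{\left(-3,\frac{-4 - 17}{-6 + S} \right)} + O{\left(-7 \right)} = - 655 \frac{-4 - 17}{-6 + \frac{10}{3}} - 3 = - 655 \left(- \frac{21}{- \frac{8}{3}}\right) - 3 = - 655 \left(\left(-21\right) \left(- \frac{3}{8}\right)\right) - 3 = \left(-655\right) \frac{63}{8} - 3 = - \frac{41265}{8} - 3 = - \frac{41289}{8}$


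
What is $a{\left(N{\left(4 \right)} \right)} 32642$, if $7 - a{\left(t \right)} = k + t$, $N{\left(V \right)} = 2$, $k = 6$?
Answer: $-32642$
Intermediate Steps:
$a{\left(t \right)} = 1 - t$ ($a{\left(t \right)} = 7 - \left(6 + t\right) = 1 - t$)
$a{\left(N{\left(4 \right)} \right)} 32642 = \left(1 - 2\right) 32642 = \left(-1\right) 32642 = -32642$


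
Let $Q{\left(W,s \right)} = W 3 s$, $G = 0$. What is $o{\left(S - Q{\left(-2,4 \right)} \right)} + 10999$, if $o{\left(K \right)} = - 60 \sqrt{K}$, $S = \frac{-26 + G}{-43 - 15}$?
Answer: $10999 - \frac{60 \sqrt{20561}}{29} \approx 10702.0$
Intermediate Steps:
$Q{\left(W,s \right)} = 3 W s$
$S = \frac{13}{29}$ ($S = \frac{-26 + 0}{-43 - 15} = - \frac{26}{-58} = \left(-26\right) \left(- \frac{1}{58}\right) = \frac{13}{29} \approx 0.44828$)
$o{\left(S - Q{\left(-2,4 \right)} \right)} + 10999 = - 60 \sqrt{\frac{13}{29} - 3 \left(-2\right) 4} + 10999 = - 60 \sqrt{\frac{13}{29} - -24} + 10999 = - 60 \sqrt{\frac{13}{29} + 24} + 10999 = - 60 \sqrt{\frac{709}{29}} + 10999 = - 60 \frac{\sqrt{20561}}{29} + 10999 = - \frac{60 \sqrt{20561}}{29} + 10999 = 10999 - \frac{60 \sqrt{20561}}{29}$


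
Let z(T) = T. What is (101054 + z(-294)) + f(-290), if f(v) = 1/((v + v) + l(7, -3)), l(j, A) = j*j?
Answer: 53503559/531 ≈ 1.0076e+5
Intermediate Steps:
l(j, A) = j²
f(v) = 1/(49 + 2*v) (f(v) = 1/((v + v) + 7²) = 1/(2*v + 49) = 1/(49 + 2*v))
(101054 + z(-294)) + f(-290) = (101054 - 294) + 1/(49 + 2*(-290)) = 100760 + 1/(49 - 580) = 100760 + 1/(-531) = 100760 - 1/531 = 53503559/531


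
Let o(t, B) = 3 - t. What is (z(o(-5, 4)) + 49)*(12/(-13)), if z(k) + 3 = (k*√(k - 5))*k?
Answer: -552/13 - 768*√3/13 ≈ -144.79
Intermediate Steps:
z(k) = -3 + k²*√(-5 + k) (z(k) = -3 + (k*√(k - 5))*k = -3 + (k*√(-5 + k))*k = -3 + k²*√(-5 + k))
(z(o(-5, 4)) + 49)*(12/(-13)) = ((-3 + (3 - 1*(-5))²*√(-5 + (3 - 1*(-5)))) + 49)*(12/(-13)) = ((-3 + (3 + 5)²*√(-5 + (3 + 5))) + 49)*(12*(-1/13)) = ((-3 + 8²*√(-5 + 8)) + 49)*(-12/13) = ((-3 + 64*√3) + 49)*(-12/13) = (46 + 64*√3)*(-12/13) = -552/13 - 768*√3/13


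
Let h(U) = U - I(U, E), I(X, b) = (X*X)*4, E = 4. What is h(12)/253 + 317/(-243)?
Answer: -217253/61479 ≈ -3.5338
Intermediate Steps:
I(X, b) = 4*X² (I(X, b) = X²*4 = 4*X²)
h(U) = U - 4*U²
h(12)/253 + 317/(-243) = (12*(1 - 4*12))/253 + 317/(-243) = (12*(1 - 48))*(1/253) + 317*(-1/243) = (12*(-47))*(1/253) - 317/243 = -564*1/253 - 317/243 = -564/253 - 317/243 = -217253/61479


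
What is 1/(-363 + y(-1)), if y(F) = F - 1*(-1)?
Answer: -1/363 ≈ -0.0027548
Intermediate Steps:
y(F) = 1 + F (y(F) = F + 1 = 1 + F)
1/(-363 + y(-1)) = 1/(-363 + (1 - 1)) = 1/(-363 + 0) = 1/(-363) = -1/363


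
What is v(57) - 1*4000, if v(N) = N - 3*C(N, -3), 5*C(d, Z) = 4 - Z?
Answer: -19736/5 ≈ -3947.2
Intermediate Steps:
C(d, Z) = ⅘ - Z/5 (C(d, Z) = (4 - Z)/5 = ⅘ - Z/5)
v(N) = -21/5 + N (v(N) = N - 3*(⅘ - ⅕*(-3)) = N - 3*(⅘ + ⅗) = N - 3*7/5 = N - 21/5 = -21/5 + N)
v(57) - 1*4000 = (-21/5 + 57) - 1*4000 = 264/5 - 4000 = -19736/5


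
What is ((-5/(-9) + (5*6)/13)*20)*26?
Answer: 13400/9 ≈ 1488.9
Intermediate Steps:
((-5/(-9) + (5*6)/13)*20)*26 = ((-5*(-⅑) + 30*(1/13))*20)*26 = ((5/9 + 30/13)*20)*26 = ((335/117)*20)*26 = (6700/117)*26 = 13400/9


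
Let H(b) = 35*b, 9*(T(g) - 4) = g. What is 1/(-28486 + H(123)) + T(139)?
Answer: 4231666/217629 ≈ 19.444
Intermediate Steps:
T(g) = 4 + g/9
1/(-28486 + H(123)) + T(139) = 1/(-28486 + 35*123) + (4 + (1/9)*139) = 1/(-28486 + 4305) + (4 + 139/9) = 1/(-24181) + 175/9 = -1/24181 + 175/9 = 4231666/217629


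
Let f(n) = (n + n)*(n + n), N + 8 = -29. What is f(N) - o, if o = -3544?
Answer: 9020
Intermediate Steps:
N = -37 (N = -8 - 29 = -37)
f(n) = 4*n² (f(n) = (2*n)*(2*n) = 4*n²)
f(N) - o = 4*(-37)² - 1*(-3544) = 4*1369 + 3544 = 5476 + 3544 = 9020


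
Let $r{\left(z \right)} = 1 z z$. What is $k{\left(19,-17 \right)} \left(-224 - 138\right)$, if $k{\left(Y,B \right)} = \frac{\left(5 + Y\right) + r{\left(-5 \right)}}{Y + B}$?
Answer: $-8869$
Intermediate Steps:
$r{\left(z \right)} = z^{2}$ ($r{\left(z \right)} = z z = z^{2}$)
$k{\left(Y,B \right)} = \frac{30 + Y}{B + Y}$ ($k{\left(Y,B \right)} = \frac{\left(5 + Y\right) + \left(-5\right)^{2}}{Y + B} = \frac{\left(5 + Y\right) + 25}{B + Y} = \frac{30 + Y}{B + Y}$)
$k{\left(19,-17 \right)} \left(-224 - 138\right) = \frac{30 + 19}{-17 + 19} \left(-224 - 138\right) = \frac{1}{2} \cdot 49 \left(-362\right) = \frac{49}{2} \left(-362\right) = -8869$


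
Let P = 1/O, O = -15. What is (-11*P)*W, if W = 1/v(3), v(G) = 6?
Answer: 11/90 ≈ 0.12222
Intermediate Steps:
P = -1/15 (P = 1/(-15) = -1/15 ≈ -0.066667)
W = ⅙ (W = 1/6 = ⅙ ≈ 0.16667)
(-11*P)*W = -11*(-1/15)*(⅙) = (11/15)*(⅙) = 11/90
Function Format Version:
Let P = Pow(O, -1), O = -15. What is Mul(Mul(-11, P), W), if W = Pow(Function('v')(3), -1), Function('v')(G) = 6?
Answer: Rational(11, 90) ≈ 0.12222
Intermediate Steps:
P = Rational(-1, 15) (P = Pow(-15, -1) = Rational(-1, 15) ≈ -0.066667)
W = Rational(1, 6) (W = Pow(6, -1) = Rational(1, 6) ≈ 0.16667)
Mul(Mul(-11, P), W) = Mul(Mul(-11, Rational(-1, 15)), Rational(1, 6)) = Mul(Rational(11, 15), Rational(1, 6)) = Rational(11, 90)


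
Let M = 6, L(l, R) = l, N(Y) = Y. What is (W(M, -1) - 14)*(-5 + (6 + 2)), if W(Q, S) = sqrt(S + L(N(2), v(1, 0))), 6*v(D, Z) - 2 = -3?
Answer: -39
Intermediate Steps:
v(D, Z) = -1/6 (v(D, Z) = 1/3 + (1/6)*(-3) = 1/3 - 1/2 = -1/6)
W(Q, S) = sqrt(2 + S) (W(Q, S) = sqrt(S + 2) = sqrt(2 + S))
(W(M, -1) - 14)*(-5 + (6 + 2)) = (sqrt(2 - 1) - 14)*(-5 + (6 + 2)) = (sqrt(1) - 14)*(-5 + 8) = (1 - 14)*3 = -13*3 = -39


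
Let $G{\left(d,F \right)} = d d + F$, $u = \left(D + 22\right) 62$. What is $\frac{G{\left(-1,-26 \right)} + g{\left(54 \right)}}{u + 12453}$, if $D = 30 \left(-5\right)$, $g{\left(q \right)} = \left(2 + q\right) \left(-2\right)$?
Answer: $- \frac{137}{4517} \approx -0.03033$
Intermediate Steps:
$g{\left(q \right)} = -4 - 2 q$
$D = -150$
$u = -7936$ ($u = \left(-150 + 22\right) 62 = \left(-128\right) 62 = -7936$)
$G{\left(d,F \right)} = F + d^{2}$ ($G{\left(d,F \right)} = d^{2} + F = F + d^{2}$)
$\frac{G{\left(-1,-26 \right)} + g{\left(54 \right)}}{u + 12453} = \frac{\left(-26 + \left(-1\right)^{2}\right) - 112}{-7936 + 12453} = \frac{\left(-26 + 1\right) - 112}{4517} = \left(-25 - 112\right) \frac{1}{4517} = \left(-137\right) \frac{1}{4517} = - \frac{137}{4517}$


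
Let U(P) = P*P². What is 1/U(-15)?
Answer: -1/3375 ≈ -0.00029630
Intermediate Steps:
U(P) = P³
1/U(-15) = 1/((-15)³) = 1/(-3375) = -1/3375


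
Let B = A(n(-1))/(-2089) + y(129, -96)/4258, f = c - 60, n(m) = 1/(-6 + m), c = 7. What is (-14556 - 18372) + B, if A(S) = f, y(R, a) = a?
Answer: -146446641803/4447481 ≈ -32928.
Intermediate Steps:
f = -53 (f = 7 - 60 = -53)
A(S) = -53
B = 12565/4447481 (B = -53/(-2089) - 96/4258 = -53*(-1/2089) - 96*1/4258 = 53/2089 - 48/2129 = 12565/4447481 ≈ 0.0028252)
(-14556 - 18372) + B = (-14556 - 18372) + 12565/4447481 = -32928 + 12565/4447481 = -146446641803/4447481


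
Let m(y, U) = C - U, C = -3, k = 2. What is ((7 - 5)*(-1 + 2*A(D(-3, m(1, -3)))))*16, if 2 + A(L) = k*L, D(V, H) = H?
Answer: -160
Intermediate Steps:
m(y, U) = -3 - U
A(L) = -2 + 2*L
((7 - 5)*(-1 + 2*A(D(-3, m(1, -3)))))*16 = ((7 - 5)*(-1 + 2*(-2 + 2*(-3 - 1*(-3)))))*16 = (2*(-1 + 2*(-2 + 2*(-3 + 3))))*16 = (2*(-1 + 2*(-2 + 2*0)))*16 = (2*(-1 + 2*(-2 + 0)))*16 = (2*(-1 + 2*(-2)))*16 = (2*(-1 - 4))*16 = (2*(-5))*16 = -10*16 = -160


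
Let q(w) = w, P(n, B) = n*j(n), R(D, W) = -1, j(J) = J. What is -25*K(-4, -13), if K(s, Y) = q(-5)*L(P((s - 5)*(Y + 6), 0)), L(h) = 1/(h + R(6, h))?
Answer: 125/3968 ≈ 0.031502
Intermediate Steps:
P(n, B) = n² (P(n, B) = n*n = n²)
L(h) = 1/(-1 + h) (L(h) = 1/(h - 1) = 1/(-1 + h))
K(s, Y) = -5/(-1 + (-5 + s)²*(6 + Y)²) (K(s, Y) = -5/(-1 + ((s - 5)*(Y + 6))²) = -5/(-1 + ((-5 + s)*(6 + Y))²) = -5/(-1 + (-5 + s)²*(6 + Y)²))
-25*K(-4, -13) = -(-125)/(-1 + (-30 - 5*(-13) + 6*(-4) - 13*(-4))²) = -(-125)/(-1 + (-30 + 65 - 24 + 52)²) = -(-125)/(-1 + 63²) = -(-125)/(-1 + 3969) = -(-125)/3968 = -25*(-5/3968) = 125/3968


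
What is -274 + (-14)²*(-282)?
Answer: -55546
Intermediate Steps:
-274 + (-14)²*(-282) = -274 + 196*(-282) = -274 - 55272 = -55546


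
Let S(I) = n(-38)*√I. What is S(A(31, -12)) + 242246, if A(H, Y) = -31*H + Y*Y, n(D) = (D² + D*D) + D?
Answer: 242246 + 2850*I*√817 ≈ 2.4225e+5 + 81462.0*I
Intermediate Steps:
n(D) = D + 2*D² (n(D) = (D² + D²) + D = 2*D² + D = D + 2*D²)
A(H, Y) = Y² - 31*H (A(H, Y) = -31*H + Y² = Y² - 31*H)
S(I) = 2850*√I (S(I) = (-38*(1 + 2*(-38)))*√I = (-38*(1 - 76))*√I = (-38*(-75))*√I = 2850*√I)
S(A(31, -12)) + 242246 = 2850*√((-12)² - 31*31) + 242246 = 2850*√(144 - 961) + 242246 = 2850*√(-817) + 242246 = 2850*(I*√817) + 242246 = 2850*I*√817 + 242246 = 242246 + 2850*I*√817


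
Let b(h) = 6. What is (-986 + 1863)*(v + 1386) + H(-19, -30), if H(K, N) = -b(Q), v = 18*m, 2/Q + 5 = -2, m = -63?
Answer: 220998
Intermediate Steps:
Q = -2/7 (Q = 2/(-5 - 2) = 2/(-7) = 2*(-⅐) = -2/7 ≈ -0.28571)
v = -1134 (v = 18*(-63) = -1134)
H(K, N) = -6 (H(K, N) = -1*6 = -6)
(-986 + 1863)*(v + 1386) + H(-19, -30) = (-986 + 1863)*(-1134 + 1386) - 6 = 877*252 - 6 = 221004 - 6 = 220998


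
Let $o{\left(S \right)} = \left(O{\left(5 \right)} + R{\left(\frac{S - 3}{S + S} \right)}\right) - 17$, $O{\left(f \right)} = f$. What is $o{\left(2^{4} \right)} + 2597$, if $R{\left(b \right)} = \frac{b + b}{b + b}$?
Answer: $2586$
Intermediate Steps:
$R{\left(b \right)} = 1$ ($R{\left(b \right)} = \frac{2 b}{2 b} = 2 b \frac{1}{2 b} = 1$)
$o{\left(S \right)} = -11$ ($o{\left(S \right)} = \left(5 + 1\right) - 17 = 6 - 17 = -11$)
$o{\left(2^{4} \right)} + 2597 = -11 + 2597 = 2586$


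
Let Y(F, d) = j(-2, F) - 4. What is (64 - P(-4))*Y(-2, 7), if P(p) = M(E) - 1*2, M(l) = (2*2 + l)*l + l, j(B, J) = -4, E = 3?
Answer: -336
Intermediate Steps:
M(l) = l + l*(4 + l) (M(l) = (4 + l)*l + l = l*(4 + l) + l = l + l*(4 + l))
Y(F, d) = -8 (Y(F, d) = -4 - 4 = -8)
P(p) = 22 (P(p) = 3*(5 + 3) - 1*2 = 3*8 - 2 = 24 - 2 = 22)
(64 - P(-4))*Y(-2, 7) = (64 - 1*22)*(-8) = (64 - 22)*(-8) = 42*(-8) = -336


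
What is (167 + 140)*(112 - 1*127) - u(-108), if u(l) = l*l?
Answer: -16269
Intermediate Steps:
u(l) = l²
(167 + 140)*(112 - 1*127) - u(-108) = (167 + 140)*(112 - 1*127) - 1*(-108)² = 307*(112 - 127) - 1*11664 = 307*(-15) - 11664 = -4605 - 11664 = -16269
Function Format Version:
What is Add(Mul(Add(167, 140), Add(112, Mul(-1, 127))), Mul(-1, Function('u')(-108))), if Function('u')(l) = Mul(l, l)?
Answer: -16269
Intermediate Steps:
Function('u')(l) = Pow(l, 2)
Add(Mul(Add(167, 140), Add(112, Mul(-1, 127))), Mul(-1, Function('u')(-108))) = Add(Mul(Add(167, 140), Add(112, Mul(-1, 127))), Mul(-1, Pow(-108, 2))) = Add(Mul(307, Add(112, -127)), Mul(-1, 11664)) = Add(Mul(307, -15), -11664) = Add(-4605, -11664) = -16269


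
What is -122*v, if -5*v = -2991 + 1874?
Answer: -136274/5 ≈ -27255.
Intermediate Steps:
v = 1117/5 (v = -(-2991 + 1874)/5 = -1/5*(-1117) = 1117/5 ≈ 223.40)
-122*v = -122*1117/5 = -136274/5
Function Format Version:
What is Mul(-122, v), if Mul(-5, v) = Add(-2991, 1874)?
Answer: Rational(-136274, 5) ≈ -27255.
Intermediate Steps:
v = Rational(1117, 5) (v = Mul(Rational(-1, 5), Add(-2991, 1874)) = Mul(Rational(-1, 5), -1117) = Rational(1117, 5) ≈ 223.40)
Mul(-122, v) = Mul(-122, Rational(1117, 5)) = Rational(-136274, 5)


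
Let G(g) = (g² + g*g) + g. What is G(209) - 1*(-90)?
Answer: 87661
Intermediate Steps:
G(g) = g + 2*g² (G(g) = (g² + g²) + g = 2*g² + g = g + 2*g²)
G(209) - 1*(-90) = 209*(1 + 2*209) - 1*(-90) = 209*(1 + 418) + 90 = 209*419 + 90 = 87571 + 90 = 87661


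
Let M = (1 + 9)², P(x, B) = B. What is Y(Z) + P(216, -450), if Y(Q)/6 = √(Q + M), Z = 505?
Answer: -450 + 66*√5 ≈ -302.42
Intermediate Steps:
M = 100 (M = 10² = 100)
Y(Q) = 6*√(100 + Q) (Y(Q) = 6*√(Q + 100) = 6*√(100 + Q))
Y(Z) + P(216, -450) = 6*√(100 + 505) - 450 = 6*√605 - 450 = 6*(11*√5) - 450 = 66*√5 - 450 = -450 + 66*√5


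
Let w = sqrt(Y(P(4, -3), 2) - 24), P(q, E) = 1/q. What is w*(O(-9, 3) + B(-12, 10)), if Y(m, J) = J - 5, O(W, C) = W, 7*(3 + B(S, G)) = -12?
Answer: -288*I*sqrt(3)/7 ≈ -71.261*I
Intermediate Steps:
B(S, G) = -33/7 (B(S, G) = -3 + (1/7)*(-12) = -3 - 12/7 = -33/7)
Y(m, J) = -5 + J
w = 3*I*sqrt(3) (w = sqrt((-5 + 2) - 24) = sqrt(-3 - 24) = sqrt(-27) = 3*I*sqrt(3) ≈ 5.1962*I)
w*(O(-9, 3) + B(-12, 10)) = (3*I*sqrt(3))*(-9 - 33/7) = (3*I*sqrt(3))*(-96/7) = -288*I*sqrt(3)/7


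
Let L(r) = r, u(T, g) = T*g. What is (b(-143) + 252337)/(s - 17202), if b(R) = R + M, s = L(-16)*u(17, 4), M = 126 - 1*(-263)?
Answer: -252583/18290 ≈ -13.810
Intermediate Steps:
M = 389 (M = 126 + 263 = 389)
s = -1088 (s = -272*4 = -16*68 = -1088)
b(R) = 389 + R (b(R) = R + 389 = 389 + R)
(b(-143) + 252337)/(s - 17202) = ((389 - 143) + 252337)/(-1088 - 17202) = (246 + 252337)/(-18290) = 252583*(-1/18290) = -252583/18290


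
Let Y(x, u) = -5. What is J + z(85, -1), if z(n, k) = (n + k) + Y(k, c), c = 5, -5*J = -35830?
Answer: 7245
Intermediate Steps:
J = 7166 (J = -1/5*(-35830) = 7166)
z(n, k) = -5 + k + n (z(n, k) = (n + k) - 5 = (k + n) - 5 = -5 + k + n)
J + z(85, -1) = 7166 + (-5 - 1 + 85) = 7166 + 79 = 7245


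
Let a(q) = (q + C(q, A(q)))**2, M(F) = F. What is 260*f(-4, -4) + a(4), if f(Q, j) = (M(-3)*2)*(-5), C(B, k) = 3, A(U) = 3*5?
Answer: 7849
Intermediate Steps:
A(U) = 15
f(Q, j) = 30 (f(Q, j) = -3*2*(-5) = -6*(-5) = 30)
a(q) = (3 + q)**2 (a(q) = (q + 3)**2 = (3 + q)**2)
260*f(-4, -4) + a(4) = 260*30 + (3 + 4)**2 = 7800 + 7**2 = 7800 + 49 = 7849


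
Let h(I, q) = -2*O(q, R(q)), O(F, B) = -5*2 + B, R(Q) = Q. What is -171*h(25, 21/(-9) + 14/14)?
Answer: -3876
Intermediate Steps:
O(F, B) = -10 + B
h(I, q) = 20 - 2*q (h(I, q) = -2*(-10 + q) = 20 - 2*q)
-171*h(25, 21/(-9) + 14/14) = -171*(20 - 2*(21/(-9) + 14/14)) = -171*(20 - 2*(21*(-⅑) + 14*(1/14))) = -171*(20 - 2*(-7/3 + 1)) = -171*(20 - 2*(-4/3)) = -171*(20 + 8/3) = -171*68/3 = -3876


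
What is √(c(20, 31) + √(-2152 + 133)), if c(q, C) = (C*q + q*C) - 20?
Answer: √(1220 + I*√2019) ≈ 34.934 + 0.6431*I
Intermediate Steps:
c(q, C) = -20 + 2*C*q (c(q, C) = (C*q + C*q) - 20 = 2*C*q - 20 = -20 + 2*C*q)
√(c(20, 31) + √(-2152 + 133)) = √((-20 + 2*31*20) + √(-2152 + 133)) = √((-20 + 1240) + √(-2019)) = √(1220 + I*√2019)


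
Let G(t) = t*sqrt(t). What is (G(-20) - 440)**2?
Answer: 185600 + 35200*I*sqrt(5) ≈ 1.856e+5 + 78710.0*I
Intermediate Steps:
G(t) = t**(3/2)
(G(-20) - 440)**2 = ((-20)**(3/2) - 440)**2 = (-40*I*sqrt(5) - 440)**2 = (-440 - 40*I*sqrt(5))**2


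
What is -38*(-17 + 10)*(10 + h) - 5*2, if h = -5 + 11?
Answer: 4246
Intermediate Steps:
h = 6
-38*(-17 + 10)*(10 + h) - 5*2 = -38*(-17 + 10)*(10 + 6) - 5*2 = -(-266)*16 - 10 = -38*(-112) - 10 = 4256 - 10 = 4246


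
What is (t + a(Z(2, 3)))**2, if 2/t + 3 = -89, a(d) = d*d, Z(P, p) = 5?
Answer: 1320201/2116 ≈ 623.91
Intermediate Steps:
a(d) = d**2
t = -1/46 (t = 2/(-3 - 89) = 2/(-92) = 2*(-1/92) = -1/46 ≈ -0.021739)
(t + a(Z(2, 3)))**2 = (-1/46 + 5**2)**2 = (-1/46 + 25)**2 = (1149/46)**2 = 1320201/2116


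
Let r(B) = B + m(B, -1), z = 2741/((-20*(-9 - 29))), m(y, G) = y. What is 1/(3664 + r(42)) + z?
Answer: 2568507/712120 ≈ 3.6068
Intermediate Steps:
z = 2741/760 (z = 2741/((-20*(-38))) = 2741/760 ≈ 3.6066)
r(B) = 2*B (r(B) = B + B = 2*B)
1/(3664 + r(42)) + z = 1/(3664 + 2*42) + 2741/760 = 1/(3664 + 84) + 2741/760 = 1/3748 + 2741/760 = 2568507/712120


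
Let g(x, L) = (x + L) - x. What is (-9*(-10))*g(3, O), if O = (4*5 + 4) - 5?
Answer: 1710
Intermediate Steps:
O = 19 (O = (20 + 4) - 5 = 24 - 5 = 19)
g(x, L) = L (g(x, L) = (L + x) - x = L)
(-9*(-10))*g(3, O) = -9*(-10)*19 = 90*19 = 1710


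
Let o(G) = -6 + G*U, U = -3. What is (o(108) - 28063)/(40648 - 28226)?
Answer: -28393/12422 ≈ -2.2857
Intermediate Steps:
o(G) = -6 - 3*G (o(G) = -6 + G*(-3) = -6 - 3*G)
(o(108) - 28063)/(40648 - 28226) = ((-6 - 3*108) - 28063)/(40648 - 28226) = ((-6 - 324) - 28063)/12422 = (-330 - 28063)*(1/12422) = -28393*1/12422 = -28393/12422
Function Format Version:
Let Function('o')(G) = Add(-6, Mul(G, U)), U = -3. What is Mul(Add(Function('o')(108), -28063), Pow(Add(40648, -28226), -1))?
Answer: Rational(-28393, 12422) ≈ -2.2857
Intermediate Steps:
Function('o')(G) = Add(-6, Mul(-3, G)) (Function('o')(G) = Add(-6, Mul(G, -3)) = Add(-6, Mul(-3, G)))
Mul(Add(Function('o')(108), -28063), Pow(Add(40648, -28226), -1)) = Mul(Add(Add(-6, Mul(-3, 108)), -28063), Pow(Add(40648, -28226), -1)) = Mul(Add(Add(-6, -324), -28063), Pow(12422, -1)) = Mul(Add(-330, -28063), Rational(1, 12422)) = Mul(-28393, Rational(1, 12422)) = Rational(-28393, 12422)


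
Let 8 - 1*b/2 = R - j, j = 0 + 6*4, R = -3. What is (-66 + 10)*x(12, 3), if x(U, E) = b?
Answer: -3920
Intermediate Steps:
j = 24 (j = 0 + 24 = 24)
b = 70 (b = 16 - 2*(-3 - 1*24) = 16 - 2*(-3 - 24) = 16 - 2*(-27) = 16 + 54 = 70)
x(U, E) = 70
(-66 + 10)*x(12, 3) = (-66 + 10)*70 = -56*70 = -3920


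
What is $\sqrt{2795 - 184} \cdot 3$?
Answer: $3 \sqrt{2611} \approx 153.29$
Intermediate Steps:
$\sqrt{2795 - 184} \cdot 3 = \sqrt{2611} \cdot 3 = 3 \sqrt{2611}$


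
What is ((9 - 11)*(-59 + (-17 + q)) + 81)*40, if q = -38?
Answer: 12360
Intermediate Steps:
((9 - 11)*(-59 + (-17 + q)) + 81)*40 = ((9 - 11)*(-59 + (-17 - 38)) + 81)*40 = (-2*(-59 - 55) + 81)*40 = (-2*(-114) + 81)*40 = (228 + 81)*40 = 309*40 = 12360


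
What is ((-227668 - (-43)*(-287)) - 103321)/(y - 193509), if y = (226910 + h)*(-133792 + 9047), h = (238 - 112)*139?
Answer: 343330/30490865389 ≈ 1.1260e-5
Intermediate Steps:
h = 17514 (h = 126*139 = 17514)
y = -30490671880 (y = (226910 + 17514)*(-133792 + 9047) = 244424*(-124745) = -30490671880)
((-227668 - (-43)*(-287)) - 103321)/(y - 193509) = ((-227668 - (-43)*(-287)) - 103321)/(-30490671880 - 193509) = ((-227668 - 1*12341) - 103321)/(-30490865389) = ((-227668 - 12341) - 103321)*(-1/30490865389) = (-240009 - 103321)*(-1/30490865389) = -343330*(-1/30490865389) = 343330/30490865389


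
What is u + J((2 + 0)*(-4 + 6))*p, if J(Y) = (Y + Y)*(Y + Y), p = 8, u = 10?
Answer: 522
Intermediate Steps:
J(Y) = 4*Y**2 (J(Y) = (2*Y)*(2*Y) = 4*Y**2)
u + J((2 + 0)*(-4 + 6))*p = 10 + (4*((2 + 0)*(-4 + 6))**2)*8 = 10 + (4*(2*2)**2)*8 = 10 + (4*4**2)*8 = 10 + (4*16)*8 = 10 + 64*8 = 10 + 512 = 522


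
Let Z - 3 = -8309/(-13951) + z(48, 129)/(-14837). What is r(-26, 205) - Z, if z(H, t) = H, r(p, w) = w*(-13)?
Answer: -78910652043/29570141 ≈ -2668.6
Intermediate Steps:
r(p, w) = -13*w
Z = 106226278/29570141 (Z = 3 + (-8309/(-13951) + 48/(-14837)) = 3 + (-8309*(-1/13951) + 48*(-1/14837)) = 3 + (1187/1993 - 48/14837) = 3 + 17515855/29570141 = 106226278/29570141 ≈ 3.5924)
r(-26, 205) - Z = -13*205 - 1*106226278/29570141 = -2665 - 106226278/29570141 = -78910652043/29570141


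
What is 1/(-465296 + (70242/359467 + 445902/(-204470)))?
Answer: -1597830815/743467459171729 ≈ -2.1492e-6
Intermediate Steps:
1/(-465296 + (70242/359467 + 445902/(-204470))) = 1/(-465296 + (70242*(1/359467) + 445902*(-1/204470))) = 1/(-465296 + (3054/15629 - 222951/102235)) = 1/(-465296 - 3172275489/1597830815) = 1/(-743467459171729/1597830815) = -1597830815/743467459171729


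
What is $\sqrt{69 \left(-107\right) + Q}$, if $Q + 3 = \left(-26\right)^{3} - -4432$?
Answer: $i \sqrt{20530} \approx 143.28 i$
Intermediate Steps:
$Q = -13147$ ($Q = -3 + \left(\left(-26\right)^{3} - -4432\right) = -3 + \left(-17576 + 4432\right) = -3 - 13144 = -13147$)
$\sqrt{69 \left(-107\right) + Q} = \sqrt{69 \left(-107\right) - 13147} = \sqrt{-7383 - 13147} = \sqrt{-20530} = i \sqrt{20530}$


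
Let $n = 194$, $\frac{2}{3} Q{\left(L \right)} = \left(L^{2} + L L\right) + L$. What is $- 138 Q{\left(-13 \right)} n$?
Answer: $-13051350$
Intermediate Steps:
$Q{\left(L \right)} = 3 L^{2} + \frac{3 L}{2}$ ($Q{\left(L \right)} = \frac{3 \left(\left(L^{2} + L L\right) + L\right)}{2} = \frac{3 \left(\left(L^{2} + L^{2}\right) + L\right)}{2} = \frac{3 \left(2 L^{2} + L\right)}{2} = \frac{3 \left(L + 2 L^{2}\right)}{2} = 3 L^{2} + \frac{3 L}{2}$)
$- 138 Q{\left(-13 \right)} n = - 138 \cdot \frac{3}{2} \left(-13\right) \left(1 + 2 \left(-13\right)\right) 194 = - 138 \cdot \frac{3}{2} \left(-13\right) \left(1 - 26\right) 194 = - 138 \cdot \frac{3}{2} \left(-13\right) \left(-25\right) 194 = \left(-138\right) \frac{975}{2} \cdot 194 = \left(-67275\right) 194 = -13051350$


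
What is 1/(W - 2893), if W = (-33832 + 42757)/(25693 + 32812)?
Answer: -11701/33849208 ≈ -0.00034568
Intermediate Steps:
W = 1785/11701 (W = 8925/58505 = 8925*(1/58505) = 1785/11701 ≈ 0.15255)
1/(W - 2893) = 1/(1785/11701 - 2893) = 1/(-33849208/11701) = -11701/33849208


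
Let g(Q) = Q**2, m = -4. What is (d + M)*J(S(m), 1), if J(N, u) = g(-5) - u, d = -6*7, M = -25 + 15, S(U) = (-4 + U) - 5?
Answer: -1248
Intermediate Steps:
S(U) = -9 + U
M = -10
d = -42
J(N, u) = 25 - u (J(N, u) = (-5)**2 - u = 25 - u)
(d + M)*J(S(m), 1) = (-42 - 10)*(25 - 1*1) = -52*(25 - 1) = -52*24 = -1248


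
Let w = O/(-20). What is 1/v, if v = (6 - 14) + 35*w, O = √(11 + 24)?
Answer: 128/691 - 28*√35/691 ≈ -0.054487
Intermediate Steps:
O = √35 ≈ 5.9161
w = -√35/20 (w = √35/(-20) = √35*(-1/20) = -√35/20 ≈ -0.29580)
v = -8 - 7*√35/4 (v = (6 - 14) + 35*(-√35/20) = -8 - 7*√35/4 ≈ -18.353)
1/v = 1/(-8 - 7*√35/4)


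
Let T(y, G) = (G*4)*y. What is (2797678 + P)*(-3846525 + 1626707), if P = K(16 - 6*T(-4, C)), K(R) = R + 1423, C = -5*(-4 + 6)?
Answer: -6211399275426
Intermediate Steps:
C = -10 (C = -5*2 = -10)
T(y, G) = 4*G*y (T(y, G) = (4*G)*y = 4*G*y)
K(R) = 1423 + R
P = 479 (P = 1423 + (16 - 24*(-10)*(-4)) = 1423 + (16 - 6*160) = 1423 + (16 - 960) = 1423 - 944 = 479)
(2797678 + P)*(-3846525 + 1626707) = (2797678 + 479)*(-3846525 + 1626707) = 2798157*(-2219818) = -6211399275426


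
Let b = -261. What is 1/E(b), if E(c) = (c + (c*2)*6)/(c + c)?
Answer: 2/13 ≈ 0.15385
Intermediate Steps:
E(c) = 13/2 (E(c) = (c + (2*c)*6)/((2*c)) = (c + 12*c)*(1/(2*c)) = (13*c)*(1/(2*c)) = 13/2)
1/E(b) = 1/(13/2) = 2/13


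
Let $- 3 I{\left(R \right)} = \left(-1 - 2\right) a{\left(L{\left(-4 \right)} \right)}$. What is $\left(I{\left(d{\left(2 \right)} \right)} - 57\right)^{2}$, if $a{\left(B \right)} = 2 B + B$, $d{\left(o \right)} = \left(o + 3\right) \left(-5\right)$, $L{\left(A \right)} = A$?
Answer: $4761$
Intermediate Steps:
$d{\left(o \right)} = -15 - 5 o$ ($d{\left(o \right)} = \left(3 + o\right) \left(-5\right) = -15 - 5 o$)
$a{\left(B \right)} = 3 B$
$I{\left(R \right)} = -12$ ($I{\left(R \right)} = - \frac{\left(-1 - 2\right) 3 \left(-4\right)}{3} = - \frac{\left(-3\right) \left(-12\right)}{3} = \left(- \frac{1}{3}\right) 36 = -12$)
$\left(I{\left(d{\left(2 \right)} \right)} - 57\right)^{2} = \left(-12 - 57\right)^{2} = \left(-69\right)^{2} = 4761$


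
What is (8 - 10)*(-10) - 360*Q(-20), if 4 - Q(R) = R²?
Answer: 142580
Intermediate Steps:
Q(R) = 4 - R²
(8 - 10)*(-10) - 360*Q(-20) = (8 - 10)*(-10) - 360*(4 - 1*(-20)²) = -2*(-10) - 360*(4 - 1*400) = 20 - 360*(4 - 400) = 20 - 360*(-396) = 20 + 142560 = 142580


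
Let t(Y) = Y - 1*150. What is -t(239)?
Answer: -89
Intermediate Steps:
t(Y) = -150 + Y (t(Y) = Y - 150 = -150 + Y)
-t(239) = -(-150 + 239) = -1*89 = -89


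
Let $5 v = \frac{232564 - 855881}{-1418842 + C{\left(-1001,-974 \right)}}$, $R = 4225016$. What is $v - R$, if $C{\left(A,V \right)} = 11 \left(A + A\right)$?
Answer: $- \frac{30438366645803}{7204320} \approx -4.225 \cdot 10^{6}$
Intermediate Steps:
$C{\left(A,V \right)} = 22 A$ ($C{\left(A,V \right)} = 11 \cdot 2 A = 22 A$)
$v = \frac{623317}{7204320}$ ($v = \frac{\left(232564 - 855881\right) \frac{1}{-1418842 + 22 \left(-1001\right)}}{5} = \frac{\left(-623317\right) \frac{1}{-1418842 - 22022}}{5} = \frac{\left(-623317\right) \frac{1}{-1440864}}{5} = \frac{\left(-623317\right) \left(- \frac{1}{1440864}\right)}{5} = \frac{1}{5} \cdot \frac{623317}{1440864} = \frac{623317}{7204320} \approx 0.08652$)
$v - R = \frac{623317}{7204320} - 4225016 = - \frac{30438366645803}{7204320}$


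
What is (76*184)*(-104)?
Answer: -1454336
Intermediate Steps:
(76*184)*(-104) = 13984*(-104) = -1454336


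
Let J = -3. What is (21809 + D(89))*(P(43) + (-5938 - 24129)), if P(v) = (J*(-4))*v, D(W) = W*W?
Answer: -878551230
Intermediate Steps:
D(W) = W**2
P(v) = 12*v (P(v) = (-3*(-4))*v = 12*v)
(21809 + D(89))*(P(43) + (-5938 - 24129)) = (21809 + 89**2)*(12*43 + (-5938 - 24129)) = (21809 + 7921)*(516 - 30067) = 29730*(-29551) = -878551230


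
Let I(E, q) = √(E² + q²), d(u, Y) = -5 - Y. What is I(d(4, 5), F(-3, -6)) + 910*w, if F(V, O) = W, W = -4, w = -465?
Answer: -423150 + 2*√29 ≈ -4.2314e+5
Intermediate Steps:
F(V, O) = -4
I(d(4, 5), F(-3, -6)) + 910*w = √((-5 - 1*5)² + (-4)²) + 910*(-465) = √((-5 - 5)² + 16) - 423150 = √((-10)² + 16) - 423150 = √(100 + 16) - 423150 = √116 - 423150 = 2*√29 - 423150 = -423150 + 2*√29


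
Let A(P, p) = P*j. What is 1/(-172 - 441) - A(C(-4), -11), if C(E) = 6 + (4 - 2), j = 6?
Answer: -29425/613 ≈ -48.002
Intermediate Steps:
C(E) = 8 (C(E) = 6 + 2 = 8)
A(P, p) = 6*P (A(P, p) = P*6 = 6*P)
1/(-172 - 441) - A(C(-4), -11) = 1/(-172 - 441) - 6*8 = 1/(-613) - 1*48 = -1/613 - 48 = -29425/613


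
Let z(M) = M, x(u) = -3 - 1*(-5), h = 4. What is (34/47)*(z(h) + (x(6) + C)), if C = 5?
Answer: 374/47 ≈ 7.9574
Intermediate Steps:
x(u) = 2 (x(u) = -3 + 5 = 2)
(34/47)*(z(h) + (x(6) + C)) = (34/47)*(4 + (2 + 5)) = (34*(1/47))*(4 + 7) = (34/47)*11 = 374/47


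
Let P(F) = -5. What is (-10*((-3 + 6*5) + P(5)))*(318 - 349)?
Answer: 6820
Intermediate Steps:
(-10*((-3 + 6*5) + P(5)))*(318 - 349) = (-10*((-3 + 6*5) - 5))*(318 - 349) = -10*((-3 + 30) - 5)*(-31) = -10*(27 - 5)*(-31) = -10*22*(-31) = -220*(-31) = 6820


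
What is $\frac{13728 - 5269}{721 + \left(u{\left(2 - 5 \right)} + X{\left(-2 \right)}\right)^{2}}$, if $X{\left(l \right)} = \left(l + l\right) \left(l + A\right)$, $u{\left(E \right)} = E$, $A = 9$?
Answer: $\frac{8459}{1682} \approx 5.0291$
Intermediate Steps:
$X{\left(l \right)} = 2 l \left(9 + l\right)$ ($X{\left(l \right)} = \left(l + l\right) \left(l + 9\right) = 2 l \left(9 + l\right)$)
$\frac{13728 - 5269}{721 + \left(u{\left(2 - 5 \right)} + X{\left(-2 \right)}\right)^{2}} = \frac{13728 - 5269}{721 + \left(\left(2 - 5\right) + 2 \left(-2\right) \left(9 - 2\right)\right)^{2}} = \frac{8459}{721 + \left(-3 + 2 \left(-2\right) 7\right)^{2}} = \frac{8459}{721 + \left(-3 - 28\right)^{2}} = \frac{8459}{721 + \left(-31\right)^{2}} = \frac{8459}{721 + 961} = \frac{8459}{1682}$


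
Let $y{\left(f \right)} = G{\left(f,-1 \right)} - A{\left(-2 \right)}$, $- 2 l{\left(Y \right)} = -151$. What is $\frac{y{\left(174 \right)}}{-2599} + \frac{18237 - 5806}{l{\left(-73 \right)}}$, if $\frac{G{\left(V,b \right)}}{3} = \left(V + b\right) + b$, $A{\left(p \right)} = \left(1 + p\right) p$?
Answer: $\frac{64538724}{392449} \approx 164.45$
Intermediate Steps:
$l{\left(Y \right)} = \frac{151}{2}$ ($l{\left(Y \right)} = \left(- \frac{1}{2}\right) \left(-151\right) = \frac{151}{2}$)
$A{\left(p \right)} = p \left(1 + p\right)$
$G{\left(V,b \right)} = 3 V + 6 b$ ($G{\left(V,b \right)} = 3 \left(\left(V + b\right) + b\right) = 3 \left(V + 2 b\right) = 3 V + 6 b$)
$y{\left(f \right)} = -8 + 3 f$ ($y{\left(f \right)} = \left(3 f + 6 \left(-1\right)\right) - - 2 \left(1 - 2\right) = \left(3 f - 6\right) - \left(-2\right) \left(-1\right) = \left(-6 + 3 f\right) - 2 = -8 + 3 f$)
$\frac{y{\left(174 \right)}}{-2599} + \frac{18237 - 5806}{l{\left(-73 \right)}} = \frac{-8 + 3 \cdot 174}{-2599} + \frac{18237 - 5806}{\frac{151}{2}} = \left(-8 + 522\right) \left(- \frac{1}{2599}\right) + 12431 \cdot \frac{2}{151} = 514 \left(- \frac{1}{2599}\right) + \frac{24862}{151} = - \frac{514}{2599} + \frac{24862}{151} = \frac{64538724}{392449}$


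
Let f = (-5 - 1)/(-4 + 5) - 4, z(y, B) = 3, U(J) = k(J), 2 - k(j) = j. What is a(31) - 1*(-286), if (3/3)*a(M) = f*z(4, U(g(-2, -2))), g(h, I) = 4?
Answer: 256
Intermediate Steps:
k(j) = 2 - j
U(J) = 2 - J
f = -10 (f = -6/1 - 4 = -6*1 - 4 = -6 - 4 = -10)
a(M) = -30 (a(M) = -10*3 = -30)
a(31) - 1*(-286) = -30 - 1*(-286) = -30 + 286 = 256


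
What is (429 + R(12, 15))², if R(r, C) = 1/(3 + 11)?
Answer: 36084049/196 ≈ 1.8410e+5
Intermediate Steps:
R(r, C) = 1/14
(429 + R(12, 15))² = (429 + 1/14)² = (6007/14)² = 36084049/196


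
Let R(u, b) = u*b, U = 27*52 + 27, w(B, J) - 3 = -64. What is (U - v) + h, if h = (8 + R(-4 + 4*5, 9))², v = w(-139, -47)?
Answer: 24596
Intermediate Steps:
w(B, J) = -61 (w(B, J) = 3 - 64 = -61)
v = -61
U = 1431 (U = 1404 + 27 = 1431)
R(u, b) = b*u
h = 23104 (h = (8 + 9*(-4 + 4*5))² = (8 + 9*(-4 + 20))² = (8 + 9*16)² = (8 + 144)² = 152² = 23104)
(U - v) + h = (1431 - 1*(-61)) + 23104 = (1431 + 61) + 23104 = 1492 + 23104 = 24596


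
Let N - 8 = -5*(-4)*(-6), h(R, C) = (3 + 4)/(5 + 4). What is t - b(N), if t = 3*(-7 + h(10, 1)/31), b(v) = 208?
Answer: -21290/93 ≈ -228.92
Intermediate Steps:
h(R, C) = 7/9
N = -112 (N = 8 - 5*(-4)*(-6) = 8 + 20*(-6) = 8 - 120 = -112)
t = -1946/93 (t = 3*(-7 + (7/9)/31) = 3*(-7 + (7/9)*(1/31)) = 3*(-7 + 7/279) = 3*(-1946/279) = -1946/93 ≈ -20.925)
t - b(N) = -1946/93 - 1*208 = -1946/93 - 208 = -21290/93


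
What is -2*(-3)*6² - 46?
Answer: 170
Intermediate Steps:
-2*(-3)*6² - 46 = 6*36 - 46 = 216 - 46 = 170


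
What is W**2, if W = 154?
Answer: 23716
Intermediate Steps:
W**2 = 154**2 = 23716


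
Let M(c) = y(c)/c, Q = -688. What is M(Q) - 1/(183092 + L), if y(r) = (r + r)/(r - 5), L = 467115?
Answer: -1301107/450593451 ≈ -0.0028875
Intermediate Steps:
y(r) = 2*r/(-5 + r) (y(r) = (2*r)/(-5 + r) = 2*r/(-5 + r))
M(c) = 2/(-5 + c) (M(c) = (2*c/(-5 + c))/c = 2/(-5 + c))
M(Q) - 1/(183092 + L) = 2/(-5 - 688) - 1/(183092 + 467115) = 2/(-693) - 1/650207 = 2*(-1/693) - 1*1/650207 = -2/693 - 1/650207 = -1301107/450593451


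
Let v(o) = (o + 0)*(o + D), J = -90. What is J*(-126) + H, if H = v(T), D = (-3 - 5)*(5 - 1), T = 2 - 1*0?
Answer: 11280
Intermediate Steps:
T = 2 (T = 2 + 0 = 2)
D = -32 (D = -8*4 = -32)
v(o) = o*(-32 + o) (v(o) = (o + 0)*(o - 32) = o*(-32 + o))
H = -60 (H = 2*(-32 + 2) = 2*(-30) = -60)
J*(-126) + H = -90*(-126) - 60 = 11340 - 60 = 11280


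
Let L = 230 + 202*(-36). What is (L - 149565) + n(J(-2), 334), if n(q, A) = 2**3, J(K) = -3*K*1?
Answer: -156599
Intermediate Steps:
L = -7042 (L = 230 - 7272 = -7042)
J(K) = -3*K
n(q, A) = 8
(L - 149565) + n(J(-2), 334) = (-7042 - 149565) + 8 = -156607 + 8 = -156599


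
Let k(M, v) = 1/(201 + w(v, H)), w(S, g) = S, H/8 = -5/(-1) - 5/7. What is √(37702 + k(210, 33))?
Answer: √229378994/78 ≈ 194.17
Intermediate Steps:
H = 240/7 (H = 8*(-5/(-1) - 5/7) = 8*(-5*(-1) - 5*⅐) = 8*(5 - 5/7) = 8*(30/7) = 240/7 ≈ 34.286)
k(M, v) = 1/(201 + v)
√(37702 + k(210, 33)) = √(37702 + 1/(201 + 33)) = √(37702 + 1/234) = √(8822269/234) = √229378994/78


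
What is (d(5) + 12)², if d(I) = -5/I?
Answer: 121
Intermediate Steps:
(d(5) + 12)² = (-5/5 + 12)² = (-5*⅕ + 12)² = (-1 + 12)² = 11² = 121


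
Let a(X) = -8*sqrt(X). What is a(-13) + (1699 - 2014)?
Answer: -315 - 8*I*sqrt(13) ≈ -315.0 - 28.844*I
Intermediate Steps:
a(-13) + (1699 - 2014) = -8*I*sqrt(13) + (1699 - 2014) = -8*I*sqrt(13) - 315 = -315 - 8*I*sqrt(13)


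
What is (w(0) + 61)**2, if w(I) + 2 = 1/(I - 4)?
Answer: 55225/16 ≈ 3451.6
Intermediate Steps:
w(I) = -2 + 1/(-4 + I) (w(I) = -2 + 1/(I - 4) = -2 + 1/(-4 + I))
(w(0) + 61)**2 = ((9 - 2*0)/(-4 + 0) + 61)**2 = ((9 + 0)/(-4) + 61)**2 = (-1/4*9 + 61)**2 = (-9/4 + 61)**2 = (235/4)**2 = 55225/16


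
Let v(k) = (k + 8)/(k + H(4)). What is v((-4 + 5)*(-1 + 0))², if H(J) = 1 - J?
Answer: 49/16 ≈ 3.0625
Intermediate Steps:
v(k) = (8 + k)/(-3 + k) (v(k) = (k + 8)/(k + (1 - 1*4)) = (8 + k)/(k + (1 - 4)) = (8 + k)/(k - 3) = (8 + k)/(-3 + k))
v((-4 + 5)*(-1 + 0))² = ((8 + (-4 + 5)*(-1 + 0))/(-3 + (-4 + 5)*(-1 + 0)))² = ((8 + 1*(-1))/(-3 + 1*(-1)))² = ((8 - 1)/(-3 - 1))² = (7/(-4))² = (-¼*7)² = (-7/4)² = 49/16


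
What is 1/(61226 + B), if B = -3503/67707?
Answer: 67707/4145425279 ≈ 1.6333e-5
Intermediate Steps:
B = -3503/67707 (B = -3503*1/67707 = -3503/67707 ≈ -0.051738)
1/(61226 + B) = 1/(61226 - 3503/67707) = 1/(4145425279/67707) = 67707/4145425279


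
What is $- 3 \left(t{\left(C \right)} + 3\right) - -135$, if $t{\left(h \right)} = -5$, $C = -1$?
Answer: $141$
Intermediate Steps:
$- 3 \left(t{\left(C \right)} + 3\right) - -135 = - 3 \left(-5 + 3\right) - -135 = \left(-3\right) \left(-2\right) + 135 = 6 + 135 = 141$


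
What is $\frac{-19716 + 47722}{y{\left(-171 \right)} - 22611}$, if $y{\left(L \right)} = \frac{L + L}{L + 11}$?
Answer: $- \frac{2240480}{1808709} \approx -1.2387$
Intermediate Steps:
$y{\left(L \right)} = \frac{2 L}{11 + L}$
$\frac{-19716 + 47722}{y{\left(-171 \right)} - 22611} = \frac{-19716 + 47722}{2 \left(-171\right) \frac{1}{11 - 171} - 22611} = \frac{28006}{2 \left(-171\right) \frac{1}{-160} - 22611} = \frac{28006}{2 \left(-171\right) \left(- \frac{1}{160}\right) - 22611} = \frac{28006}{\frac{171}{80} - 22611} = \frac{28006}{- \frac{1808709}{80}} = 28006 \left(- \frac{80}{1808709}\right) = - \frac{2240480}{1808709}$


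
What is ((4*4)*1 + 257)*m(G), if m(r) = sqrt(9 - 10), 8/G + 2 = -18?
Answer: 273*I ≈ 273.0*I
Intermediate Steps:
G = -2/5 (G = 8/(-2 - 18) = 8/(-20) = 8*(-1/20) = -2/5 ≈ -0.40000)
m(r) = I (m(r) = sqrt(-1) = I)
((4*4)*1 + 257)*m(G) = ((4*4)*1 + 257)*I = (16*1 + 257)*I = (16 + 257)*I = 273*I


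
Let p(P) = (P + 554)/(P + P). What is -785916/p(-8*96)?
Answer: -603583488/107 ≈ -5.6410e+6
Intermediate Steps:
p(P) = (554 + P)/(2*P) (p(P) = (554 + P)/((2*P)) = (554 + P)*(1/(2*P)) = (554 + P)/(2*P))
-785916/p(-8*96) = -785916*(-1536/(554 - 8*96)) = -785916*(-1536/(554 - 768)) = -785916/((½)*(-1/768)*(-214)) = -785916/107/768 = -785916*768/107 = -603583488/107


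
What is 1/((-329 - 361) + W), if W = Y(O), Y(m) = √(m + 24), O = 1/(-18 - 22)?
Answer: -27600/19043041 - 2*√9590/19043041 ≈ -0.0014596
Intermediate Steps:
O = -1/40 (O = 1/(-40) = -1/40 ≈ -0.025000)
Y(m) = √(24 + m)
W = √9590/20 (W = √(24 - 1/40) = √(959/40) = √9590/20 ≈ 4.8964)
1/((-329 - 361) + W) = 1/((-329 - 361) + √9590/20) = 1/(-690 + √9590/20)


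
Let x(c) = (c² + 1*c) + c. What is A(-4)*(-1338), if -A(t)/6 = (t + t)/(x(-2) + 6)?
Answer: -10704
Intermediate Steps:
x(c) = c² + 2*c (x(c) = (c² + c) + c = (c + c²) + c = c² + 2*c)
A(t) = -2*t (A(t) = -6*(t + t)/(-2*(2 - 2) + 6) = -6*2*t/(-2*0 + 6) = -6*2*t/(0 + 6) = -6*2*t/6 = -2*t)
A(-4)*(-1338) = -2*(-4)*(-1338) = 8*(-1338) = -10704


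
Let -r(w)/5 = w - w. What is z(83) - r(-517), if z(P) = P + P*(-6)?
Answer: -415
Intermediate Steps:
r(w) = 0 (r(w) = -5*(w - w) = -5*0 = 0)
z(P) = -5*P (z(P) = P - 6*P = -5*P)
z(83) - r(-517) = -5*83 - 1*0 = -415 + 0 = -415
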